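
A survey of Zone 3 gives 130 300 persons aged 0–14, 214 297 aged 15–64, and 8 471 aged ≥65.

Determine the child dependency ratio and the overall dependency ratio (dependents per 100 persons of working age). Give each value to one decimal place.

Youth dependency ratio: 60.8
Total dependency ratio: 64.8

Youth dependency ratio = 130 300 / 214 297 × 100 = 60.8
Total dependency ratio = (130 300 + 8 471) / 214 297 × 100 = 138 771 / 214 297 × 100 = 64.8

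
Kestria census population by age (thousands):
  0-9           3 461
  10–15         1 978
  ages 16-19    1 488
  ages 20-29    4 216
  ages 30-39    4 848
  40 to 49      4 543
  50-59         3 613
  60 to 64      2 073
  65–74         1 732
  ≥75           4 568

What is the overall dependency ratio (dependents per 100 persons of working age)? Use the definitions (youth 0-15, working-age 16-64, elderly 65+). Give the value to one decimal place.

Total dependency ratio: 56.5

0–15: 3 461 + 1 978 = 5 439
16–64: 1 488 + 4 216 + 4 848 + 4 543 + 3 613 + 2 073 = 20 781
65+: 1 732 + 4 568 = 6 300
Total dependency ratio = (5 439 + 6 300) / 20 781 × 100 = 11 739 / 20 781 × 100 = 56.5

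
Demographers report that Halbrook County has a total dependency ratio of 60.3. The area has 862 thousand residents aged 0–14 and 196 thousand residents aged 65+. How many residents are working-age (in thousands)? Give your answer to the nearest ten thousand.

Total dependency ratio = (youth + elderly) / working-age × 100
60.3 = (862 + 196) / W × 100
⇒ 1 750

Working-age: 1 750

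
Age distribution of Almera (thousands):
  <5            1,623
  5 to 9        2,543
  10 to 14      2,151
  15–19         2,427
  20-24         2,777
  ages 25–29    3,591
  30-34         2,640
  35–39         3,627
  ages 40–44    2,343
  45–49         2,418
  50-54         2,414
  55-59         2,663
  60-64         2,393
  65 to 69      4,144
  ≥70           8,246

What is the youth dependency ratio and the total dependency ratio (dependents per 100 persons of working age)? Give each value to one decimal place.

0–14: 1,623 + 2,543 + 2,151 = 6,317
15–64: 2,427 + 2,777 + 3,591 + 2,640 + 3,627 + 2,343 + 2,418 + 2,414 + 2,663 + 2,393 = 27,293
65+: 4,144 + 8,246 = 12,390
Youth dependency ratio = 6,317 / 27,293 × 100 = 23.1
Total dependency ratio = (6,317 + 12,390) / 27,293 × 100 = 18,707 / 27,293 × 100 = 68.5

Youth dependency ratio: 23.1
Total dependency ratio: 68.5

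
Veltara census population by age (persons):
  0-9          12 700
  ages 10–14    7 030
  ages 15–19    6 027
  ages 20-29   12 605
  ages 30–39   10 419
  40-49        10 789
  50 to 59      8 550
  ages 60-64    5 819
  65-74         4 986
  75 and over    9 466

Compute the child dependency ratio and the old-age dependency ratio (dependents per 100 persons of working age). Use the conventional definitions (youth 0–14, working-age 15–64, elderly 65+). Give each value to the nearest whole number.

Youth dependency ratio: 36
Old-age dependency ratio: 27

0–14: 12 700 + 7 030 = 19 730
15–64: 6 027 + 12 605 + 10 419 + 10 789 + 8 550 + 5 819 = 54 209
65+: 4 986 + 9 466 = 14 452
Youth dependency ratio = 19 730 / 54 209 × 100 = 36
Old-age dependency ratio = 14 452 / 54 209 × 100 = 27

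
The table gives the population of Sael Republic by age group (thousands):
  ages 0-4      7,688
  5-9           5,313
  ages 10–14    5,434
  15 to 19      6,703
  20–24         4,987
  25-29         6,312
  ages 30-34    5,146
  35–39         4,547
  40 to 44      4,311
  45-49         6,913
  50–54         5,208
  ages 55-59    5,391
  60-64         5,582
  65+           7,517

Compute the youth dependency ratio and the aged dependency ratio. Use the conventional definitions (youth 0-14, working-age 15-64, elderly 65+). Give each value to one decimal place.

Youth dependency ratio: 33.5
Old-age dependency ratio: 13.6

0–14: 7,688 + 5,313 + 5,434 = 18,435
15–64: 6,703 + 4,987 + 6,312 + 5,146 + 4,547 + 4,311 + 6,913 + 5,208 + 5,391 + 5,582 = 55,100
65+: 7,517
Youth dependency ratio = 18,435 / 55,100 × 100 = 33.5
Old-age dependency ratio = 7,517 / 55,100 × 100 = 13.6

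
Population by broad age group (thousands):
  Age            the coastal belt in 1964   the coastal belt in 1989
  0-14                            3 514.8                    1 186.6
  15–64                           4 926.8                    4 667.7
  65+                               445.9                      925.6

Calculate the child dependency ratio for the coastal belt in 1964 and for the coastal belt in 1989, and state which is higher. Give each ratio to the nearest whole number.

the coastal belt in 1964: 3 514.8 / 4 926.8 × 100 = 71
the coastal belt in 1989: 1 186.6 / 4 667.7 × 100 = 25

the coastal belt in 1964: 71
the coastal belt in 1989: 25
Higher: the coastal belt in 1964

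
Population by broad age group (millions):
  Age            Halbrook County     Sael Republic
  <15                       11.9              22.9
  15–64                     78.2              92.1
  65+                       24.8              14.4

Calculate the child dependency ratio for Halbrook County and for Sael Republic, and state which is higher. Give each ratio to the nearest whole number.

Halbrook County: 11.9 / 78.2 × 100 = 15
Sael Republic: 22.9 / 92.1 × 100 = 25

Halbrook County: 15
Sael Republic: 25
Higher: Sael Republic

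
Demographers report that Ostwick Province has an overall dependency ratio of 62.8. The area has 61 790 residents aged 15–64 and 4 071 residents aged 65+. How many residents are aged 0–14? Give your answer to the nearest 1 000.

Aged 0–14: 35 000

Total dependency ratio = (youth + elderly) / working-age × 100
62.8 = (Y + 4 071) / 61 790 × 100
⇒ 35 000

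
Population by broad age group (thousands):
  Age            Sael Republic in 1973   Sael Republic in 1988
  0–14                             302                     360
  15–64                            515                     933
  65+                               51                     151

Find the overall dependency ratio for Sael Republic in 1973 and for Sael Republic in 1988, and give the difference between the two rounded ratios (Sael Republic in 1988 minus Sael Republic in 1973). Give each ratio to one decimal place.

Sael Republic in 1973: (302 + 51) / 515 × 100 = 353 / 515 × 100 = 68.5
Sael Republic in 1988: (360 + 151) / 933 × 100 = 511 / 933 × 100 = 54.8

Sael Republic in 1973: 68.5
Sael Republic in 1988: 54.8
Difference: -13.7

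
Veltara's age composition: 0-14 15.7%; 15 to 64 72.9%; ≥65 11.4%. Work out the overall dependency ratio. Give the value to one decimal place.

Total dependency ratio = (15.7 + 11.4) / 72.9 × 100 = 27.1 / 72.9 × 100 = 37.2

Total dependency ratio: 37.2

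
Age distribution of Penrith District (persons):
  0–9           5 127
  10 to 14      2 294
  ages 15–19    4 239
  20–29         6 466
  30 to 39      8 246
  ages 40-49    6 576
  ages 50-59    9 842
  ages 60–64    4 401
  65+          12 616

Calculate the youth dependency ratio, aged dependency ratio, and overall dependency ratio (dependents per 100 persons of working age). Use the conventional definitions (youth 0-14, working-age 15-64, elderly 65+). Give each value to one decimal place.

Youth dependency ratio: 18.7
Old-age dependency ratio: 31.7
Total dependency ratio: 50.4

0–14: 5 127 + 2 294 = 7 421
15–64: 4 239 + 6 466 + 8 246 + 6 576 + 9 842 + 4 401 = 39 770
65+: 12 616
Youth dependency ratio = 7 421 / 39 770 × 100 = 18.7
Old-age dependency ratio = 12 616 / 39 770 × 100 = 31.7
Total dependency ratio = (7 421 + 12 616) / 39 770 × 100 = 20 037 / 39 770 × 100 = 50.4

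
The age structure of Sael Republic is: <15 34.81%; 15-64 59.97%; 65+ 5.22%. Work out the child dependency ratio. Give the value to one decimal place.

Youth dependency ratio = 34.81 / 59.97 × 100 = 58.0

Youth dependency ratio: 58.0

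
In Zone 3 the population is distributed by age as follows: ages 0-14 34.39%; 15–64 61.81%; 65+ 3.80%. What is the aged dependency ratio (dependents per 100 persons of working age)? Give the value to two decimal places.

Old-age dependency ratio = 3.80 / 61.81 × 100 = 6.15

Old-age dependency ratio: 6.15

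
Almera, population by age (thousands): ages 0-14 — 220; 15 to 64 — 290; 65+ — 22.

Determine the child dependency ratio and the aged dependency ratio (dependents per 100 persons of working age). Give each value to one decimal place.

Youth dependency ratio = 220 / 290 × 100 = 75.9
Old-age dependency ratio = 22 / 290 × 100 = 7.6

Youth dependency ratio: 75.9
Old-age dependency ratio: 7.6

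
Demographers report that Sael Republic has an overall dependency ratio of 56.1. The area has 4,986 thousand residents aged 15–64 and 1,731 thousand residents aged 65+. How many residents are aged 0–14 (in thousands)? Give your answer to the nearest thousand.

Aged 0–14: 1,066

Total dependency ratio = (youth + elderly) / working-age × 100
56.1 = (Y + 1,731) / 4,986 × 100
⇒ 1,066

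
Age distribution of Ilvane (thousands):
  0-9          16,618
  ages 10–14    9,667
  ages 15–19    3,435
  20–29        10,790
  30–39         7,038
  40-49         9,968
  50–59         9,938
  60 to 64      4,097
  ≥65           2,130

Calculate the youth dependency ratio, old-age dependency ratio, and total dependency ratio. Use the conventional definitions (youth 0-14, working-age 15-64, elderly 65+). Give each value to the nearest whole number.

0–14: 16,618 + 9,667 = 26,285
15–64: 3,435 + 10,790 + 7,038 + 9,968 + 9,938 + 4,097 = 45,266
65+: 2,130
Youth dependency ratio = 26,285 / 45,266 × 100 = 58
Old-age dependency ratio = 2,130 / 45,266 × 100 = 5
Total dependency ratio = (26,285 + 2,130) / 45,266 × 100 = 28,415 / 45,266 × 100 = 63

Youth dependency ratio: 58
Old-age dependency ratio: 5
Total dependency ratio: 63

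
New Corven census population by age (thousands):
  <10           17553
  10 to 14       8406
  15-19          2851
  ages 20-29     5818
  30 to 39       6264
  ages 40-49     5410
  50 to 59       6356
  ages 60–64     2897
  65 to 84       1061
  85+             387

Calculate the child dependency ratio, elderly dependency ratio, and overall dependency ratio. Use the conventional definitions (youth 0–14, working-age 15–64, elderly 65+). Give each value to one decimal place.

0–14: 17553 + 8406 = 25959
15–64: 2851 + 5818 + 6264 + 5410 + 6356 + 2897 = 29596
65+: 1061 + 387 = 1448
Youth dependency ratio = 25959 / 29596 × 100 = 87.7
Old-age dependency ratio = 1448 / 29596 × 100 = 4.9
Total dependency ratio = (25959 + 1448) / 29596 × 100 = 27407 / 29596 × 100 = 92.6

Youth dependency ratio: 87.7
Old-age dependency ratio: 4.9
Total dependency ratio: 92.6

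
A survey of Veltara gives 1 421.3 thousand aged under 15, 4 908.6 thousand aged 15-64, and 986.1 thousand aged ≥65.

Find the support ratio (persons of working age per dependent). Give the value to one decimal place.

Support ratio = 4 908.6 / (1 421.3 + 986.1) = 4 908.6 / 2 407.4 = 2.0

Support ratio: 2.0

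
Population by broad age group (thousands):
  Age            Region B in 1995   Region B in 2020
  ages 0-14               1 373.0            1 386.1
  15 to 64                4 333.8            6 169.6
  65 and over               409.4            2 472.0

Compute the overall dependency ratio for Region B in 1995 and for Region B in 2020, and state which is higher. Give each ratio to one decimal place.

Region B in 1995: 41.1
Region B in 2020: 62.5
Higher: Region B in 2020

Region B in 1995: (1 373.0 + 409.4) / 4 333.8 × 100 = 1 782.4 / 4 333.8 × 100 = 41.1
Region B in 2020: (1 386.1 + 2 472.0) / 6 169.6 × 100 = 3 858.1 / 6 169.6 × 100 = 62.5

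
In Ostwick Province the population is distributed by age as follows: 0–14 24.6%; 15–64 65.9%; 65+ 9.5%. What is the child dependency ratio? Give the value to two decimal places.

Youth dependency ratio: 37.33

Youth dependency ratio = 24.6 / 65.9 × 100 = 37.33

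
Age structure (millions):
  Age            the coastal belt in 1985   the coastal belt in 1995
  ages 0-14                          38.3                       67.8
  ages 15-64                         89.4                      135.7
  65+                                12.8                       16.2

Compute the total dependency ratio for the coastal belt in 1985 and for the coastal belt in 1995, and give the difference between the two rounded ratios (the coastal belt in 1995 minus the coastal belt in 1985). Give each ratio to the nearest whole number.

the coastal belt in 1985: 57
the coastal belt in 1995: 62
Difference: +5

the coastal belt in 1985: (38.3 + 12.8) / 89.4 × 100 = 51.1 / 89.4 × 100 = 57
the coastal belt in 1995: (67.8 + 16.2) / 135.7 × 100 = 84.0 / 135.7 × 100 = 62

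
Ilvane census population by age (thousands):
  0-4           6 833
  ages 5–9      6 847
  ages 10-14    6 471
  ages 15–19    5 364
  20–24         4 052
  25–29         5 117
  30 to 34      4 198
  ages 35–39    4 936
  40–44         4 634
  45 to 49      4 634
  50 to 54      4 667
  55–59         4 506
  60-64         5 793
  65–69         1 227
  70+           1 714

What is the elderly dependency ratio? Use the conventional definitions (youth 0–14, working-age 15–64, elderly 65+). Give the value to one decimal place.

0–14: 6 833 + 6 847 + 6 471 = 20 151
15–64: 5 364 + 4 052 + 5 117 + 4 198 + 4 936 + 4 634 + 4 634 + 4 667 + 4 506 + 5 793 = 47 901
65+: 1 227 + 1 714 = 2 941
Old-age dependency ratio = 2 941 / 47 901 × 100 = 6.1

Old-age dependency ratio: 6.1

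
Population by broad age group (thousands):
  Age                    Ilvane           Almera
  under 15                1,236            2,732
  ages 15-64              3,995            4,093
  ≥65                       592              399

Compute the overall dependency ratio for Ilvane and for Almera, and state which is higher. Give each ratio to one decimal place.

Ilvane: 45.8
Almera: 76.5
Higher: Almera

Ilvane: (1,236 + 592) / 3,995 × 100 = 1,828 / 3,995 × 100 = 45.8
Almera: (2,732 + 399) / 4,093 × 100 = 3,131 / 4,093 × 100 = 76.5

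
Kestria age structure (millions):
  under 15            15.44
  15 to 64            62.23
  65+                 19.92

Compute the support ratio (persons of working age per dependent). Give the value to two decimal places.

Support ratio: 1.76

Support ratio = 62.23 / (15.44 + 19.92) = 62.23 / 35.36 = 1.76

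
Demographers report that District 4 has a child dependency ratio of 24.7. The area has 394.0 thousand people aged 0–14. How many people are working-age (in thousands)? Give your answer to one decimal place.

Working-age: 1 595.1

Youth dependency ratio = youth / working-age × 100
24.7 = 394.0 / W × 100
⇒ 1 595.1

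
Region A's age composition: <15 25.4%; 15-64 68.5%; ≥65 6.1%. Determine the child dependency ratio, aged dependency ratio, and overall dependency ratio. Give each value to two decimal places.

Youth dependency ratio: 37.08
Old-age dependency ratio: 8.91
Total dependency ratio: 45.99

Youth dependency ratio = 25.4 / 68.5 × 100 = 37.08
Old-age dependency ratio = 6.1 / 68.5 × 100 = 8.91
Total dependency ratio = (25.4 + 6.1) / 68.5 × 100 = 31.5 / 68.5 × 100 = 45.99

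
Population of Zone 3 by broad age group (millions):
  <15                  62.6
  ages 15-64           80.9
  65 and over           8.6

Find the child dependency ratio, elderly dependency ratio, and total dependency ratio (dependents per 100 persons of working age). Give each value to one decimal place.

Youth dependency ratio = 62.6 / 80.9 × 100 = 77.4
Old-age dependency ratio = 8.6 / 80.9 × 100 = 10.6
Total dependency ratio = (62.6 + 8.6) / 80.9 × 100 = 71.2 / 80.9 × 100 = 88.0

Youth dependency ratio: 77.4
Old-age dependency ratio: 10.6
Total dependency ratio: 88.0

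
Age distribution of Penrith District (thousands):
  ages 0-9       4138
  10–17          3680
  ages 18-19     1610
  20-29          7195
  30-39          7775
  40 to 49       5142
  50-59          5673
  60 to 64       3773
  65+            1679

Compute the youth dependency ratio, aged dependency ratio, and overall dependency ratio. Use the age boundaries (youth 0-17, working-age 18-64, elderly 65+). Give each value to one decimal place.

Youth dependency ratio: 25.1
Old-age dependency ratio: 5.4
Total dependency ratio: 30.5

0–17: 4138 + 3680 = 7818
18–64: 1610 + 7195 + 7775 + 5142 + 5673 + 3773 = 31168
65+: 1679
Youth dependency ratio = 7818 / 31168 × 100 = 25.1
Old-age dependency ratio = 1679 / 31168 × 100 = 5.4
Total dependency ratio = (7818 + 1679) / 31168 × 100 = 9497 / 31168 × 100 = 30.5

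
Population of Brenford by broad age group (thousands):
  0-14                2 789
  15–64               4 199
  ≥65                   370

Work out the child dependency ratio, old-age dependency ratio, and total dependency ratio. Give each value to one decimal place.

Youth dependency ratio = 2 789 / 4 199 × 100 = 66.4
Old-age dependency ratio = 370 / 4 199 × 100 = 8.8
Total dependency ratio = (2 789 + 370) / 4 199 × 100 = 3 159 / 4 199 × 100 = 75.2

Youth dependency ratio: 66.4
Old-age dependency ratio: 8.8
Total dependency ratio: 75.2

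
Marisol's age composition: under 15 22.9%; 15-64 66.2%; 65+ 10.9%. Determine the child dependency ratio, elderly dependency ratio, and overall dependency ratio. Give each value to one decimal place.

Youth dependency ratio = 22.9 / 66.2 × 100 = 34.6
Old-age dependency ratio = 10.9 / 66.2 × 100 = 16.5
Total dependency ratio = (22.9 + 10.9) / 66.2 × 100 = 33.8 / 66.2 × 100 = 51.1

Youth dependency ratio: 34.6
Old-age dependency ratio: 16.5
Total dependency ratio: 51.1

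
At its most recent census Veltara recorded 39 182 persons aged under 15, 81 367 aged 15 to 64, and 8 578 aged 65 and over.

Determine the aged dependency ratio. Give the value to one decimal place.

Old-age dependency ratio: 10.5

Old-age dependency ratio = 8 578 / 81 367 × 100 = 10.5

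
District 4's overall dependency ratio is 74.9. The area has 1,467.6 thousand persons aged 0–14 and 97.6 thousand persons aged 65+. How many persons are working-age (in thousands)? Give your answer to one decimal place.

Working-age: 2,089.7

Total dependency ratio = (youth + elderly) / working-age × 100
74.9 = (1,467.6 + 97.6) / W × 100
⇒ 2,089.7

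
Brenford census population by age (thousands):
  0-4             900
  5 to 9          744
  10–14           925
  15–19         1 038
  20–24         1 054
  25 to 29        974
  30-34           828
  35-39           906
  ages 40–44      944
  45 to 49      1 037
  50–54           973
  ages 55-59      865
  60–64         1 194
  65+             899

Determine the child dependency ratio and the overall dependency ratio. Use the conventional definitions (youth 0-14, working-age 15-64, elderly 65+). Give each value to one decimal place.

Youth dependency ratio: 26.2
Total dependency ratio: 35.3

0–14: 900 + 744 + 925 = 2 569
15–64: 1 038 + 1 054 + 974 + 828 + 906 + 944 + 1 037 + 973 + 865 + 1 194 = 9 813
65+: 899
Youth dependency ratio = 2 569 / 9 813 × 100 = 26.2
Total dependency ratio = (2 569 + 899) / 9 813 × 100 = 3 468 / 9 813 × 100 = 35.3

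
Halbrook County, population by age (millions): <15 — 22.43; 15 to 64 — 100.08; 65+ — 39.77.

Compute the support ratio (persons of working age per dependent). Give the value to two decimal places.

Support ratio = 100.08 / (22.43 + 39.77) = 100.08 / 62.20 = 1.61

Support ratio: 1.61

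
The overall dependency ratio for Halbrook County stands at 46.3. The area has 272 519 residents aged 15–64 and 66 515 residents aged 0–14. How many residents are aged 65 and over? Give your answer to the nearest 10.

Total dependency ratio = (youth + elderly) / working-age × 100
46.3 = (66 515 + E) / 272 519 × 100
⇒ 59 660

Aged 65 and over: 59 660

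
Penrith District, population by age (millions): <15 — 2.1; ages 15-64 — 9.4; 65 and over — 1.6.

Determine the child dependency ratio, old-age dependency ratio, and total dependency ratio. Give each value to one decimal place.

Youth dependency ratio = 2.1 / 9.4 × 100 = 22.3
Old-age dependency ratio = 1.6 / 9.4 × 100 = 17.0
Total dependency ratio = (2.1 + 1.6) / 9.4 × 100 = 3.7 / 9.4 × 100 = 39.4

Youth dependency ratio: 22.3
Old-age dependency ratio: 17.0
Total dependency ratio: 39.4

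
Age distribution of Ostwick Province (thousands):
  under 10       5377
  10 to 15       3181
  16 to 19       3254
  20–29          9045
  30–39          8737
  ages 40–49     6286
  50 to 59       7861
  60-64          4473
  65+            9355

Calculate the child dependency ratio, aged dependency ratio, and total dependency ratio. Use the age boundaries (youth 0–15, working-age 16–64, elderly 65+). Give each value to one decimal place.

0–15: 5377 + 3181 = 8558
16–64: 3254 + 9045 + 8737 + 6286 + 7861 + 4473 = 39656
65+: 9355
Youth dependency ratio = 8558 / 39656 × 100 = 21.6
Old-age dependency ratio = 9355 / 39656 × 100 = 23.6
Total dependency ratio = (8558 + 9355) / 39656 × 100 = 17913 / 39656 × 100 = 45.2

Youth dependency ratio: 21.6
Old-age dependency ratio: 23.6
Total dependency ratio: 45.2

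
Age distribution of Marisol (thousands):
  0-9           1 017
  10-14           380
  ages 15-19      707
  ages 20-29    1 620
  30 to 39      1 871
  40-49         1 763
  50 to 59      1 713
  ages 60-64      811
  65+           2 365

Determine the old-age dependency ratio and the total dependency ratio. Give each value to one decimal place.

0–14: 1 017 + 380 = 1 397
15–64: 707 + 1 620 + 1 871 + 1 763 + 1 713 + 811 = 8 485
65+: 2 365
Old-age dependency ratio = 2 365 / 8 485 × 100 = 27.9
Total dependency ratio = (1 397 + 2 365) / 8 485 × 100 = 3 762 / 8 485 × 100 = 44.3

Old-age dependency ratio: 27.9
Total dependency ratio: 44.3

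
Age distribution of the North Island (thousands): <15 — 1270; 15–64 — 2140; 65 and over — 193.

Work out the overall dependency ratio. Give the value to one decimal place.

Total dependency ratio: 68.4

Total dependency ratio = (1270 + 193) / 2140 × 100 = 1463 / 2140 × 100 = 68.4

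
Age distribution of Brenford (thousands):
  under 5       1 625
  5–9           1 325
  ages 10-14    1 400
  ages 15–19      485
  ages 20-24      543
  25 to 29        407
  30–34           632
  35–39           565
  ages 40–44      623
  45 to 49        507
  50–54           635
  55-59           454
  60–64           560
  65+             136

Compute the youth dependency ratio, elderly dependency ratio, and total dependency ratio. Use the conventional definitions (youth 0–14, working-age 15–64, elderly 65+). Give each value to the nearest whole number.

0–14: 1 625 + 1 325 + 1 400 = 4 350
15–64: 485 + 543 + 407 + 632 + 565 + 623 + 507 + 635 + 454 + 560 = 5 411
65+: 136
Youth dependency ratio = 4 350 / 5 411 × 100 = 80
Old-age dependency ratio = 136 / 5 411 × 100 = 3
Total dependency ratio = (4 350 + 136) / 5 411 × 100 = 4 486 / 5 411 × 100 = 83

Youth dependency ratio: 80
Old-age dependency ratio: 3
Total dependency ratio: 83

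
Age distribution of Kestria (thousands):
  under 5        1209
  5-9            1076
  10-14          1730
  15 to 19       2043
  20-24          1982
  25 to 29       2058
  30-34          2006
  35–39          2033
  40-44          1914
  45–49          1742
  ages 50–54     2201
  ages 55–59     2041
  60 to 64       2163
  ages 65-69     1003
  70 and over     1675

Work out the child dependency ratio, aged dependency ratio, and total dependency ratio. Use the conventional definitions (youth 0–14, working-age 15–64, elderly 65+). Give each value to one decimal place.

Youth dependency ratio: 19.9
Old-age dependency ratio: 13.3
Total dependency ratio: 33.2

0–14: 1209 + 1076 + 1730 = 4015
15–64: 2043 + 1982 + 2058 + 2006 + 2033 + 1914 + 1742 + 2201 + 2041 + 2163 = 20183
65+: 1003 + 1675 = 2678
Youth dependency ratio = 4015 / 20183 × 100 = 19.9
Old-age dependency ratio = 2678 / 20183 × 100 = 13.3
Total dependency ratio = (4015 + 2678) / 20183 × 100 = 6693 / 20183 × 100 = 33.2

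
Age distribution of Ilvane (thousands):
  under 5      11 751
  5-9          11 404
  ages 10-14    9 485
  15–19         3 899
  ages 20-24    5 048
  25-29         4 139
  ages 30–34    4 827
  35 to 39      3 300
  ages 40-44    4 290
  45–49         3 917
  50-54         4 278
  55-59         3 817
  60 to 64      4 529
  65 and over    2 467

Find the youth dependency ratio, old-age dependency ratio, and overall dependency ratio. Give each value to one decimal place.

Youth dependency ratio: 77.6
Old-age dependency ratio: 5.9
Total dependency ratio: 83.5

0–14: 11 751 + 11 404 + 9 485 = 32 640
15–64: 3 899 + 5 048 + 4 139 + 4 827 + 3 300 + 4 290 + 3 917 + 4 278 + 3 817 + 4 529 = 42 044
65+: 2 467
Youth dependency ratio = 32 640 / 42 044 × 100 = 77.6
Old-age dependency ratio = 2 467 / 42 044 × 100 = 5.9
Total dependency ratio = (32 640 + 2 467) / 42 044 × 100 = 35 107 / 42 044 × 100 = 83.5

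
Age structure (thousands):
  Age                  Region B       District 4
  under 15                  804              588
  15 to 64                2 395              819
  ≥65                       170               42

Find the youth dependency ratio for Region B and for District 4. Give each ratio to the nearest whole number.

Region B: 34
District 4: 72

Region B: 804 / 2 395 × 100 = 34
District 4: 588 / 819 × 100 = 72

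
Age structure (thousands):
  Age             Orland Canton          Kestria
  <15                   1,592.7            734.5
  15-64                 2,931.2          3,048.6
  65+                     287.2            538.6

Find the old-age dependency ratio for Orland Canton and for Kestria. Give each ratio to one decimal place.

Orland Canton: 287.2 / 2,931.2 × 100 = 9.8
Kestria: 538.6 / 3,048.6 × 100 = 17.7

Orland Canton: 9.8
Kestria: 17.7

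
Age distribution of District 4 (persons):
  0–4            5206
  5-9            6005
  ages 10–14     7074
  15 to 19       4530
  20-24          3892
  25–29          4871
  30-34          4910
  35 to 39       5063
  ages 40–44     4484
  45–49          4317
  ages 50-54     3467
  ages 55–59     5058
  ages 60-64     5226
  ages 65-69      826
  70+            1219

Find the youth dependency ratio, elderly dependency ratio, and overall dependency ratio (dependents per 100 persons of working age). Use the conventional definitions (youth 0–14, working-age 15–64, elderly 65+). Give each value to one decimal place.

Youth dependency ratio: 39.9
Old-age dependency ratio: 4.5
Total dependency ratio: 44.4

0–14: 5206 + 6005 + 7074 = 18285
15–64: 4530 + 3892 + 4871 + 4910 + 5063 + 4484 + 4317 + 3467 + 5058 + 5226 = 45818
65+: 826 + 1219 = 2045
Youth dependency ratio = 18285 / 45818 × 100 = 39.9
Old-age dependency ratio = 2045 / 45818 × 100 = 4.5
Total dependency ratio = (18285 + 2045) / 45818 × 100 = 20330 / 45818 × 100 = 44.4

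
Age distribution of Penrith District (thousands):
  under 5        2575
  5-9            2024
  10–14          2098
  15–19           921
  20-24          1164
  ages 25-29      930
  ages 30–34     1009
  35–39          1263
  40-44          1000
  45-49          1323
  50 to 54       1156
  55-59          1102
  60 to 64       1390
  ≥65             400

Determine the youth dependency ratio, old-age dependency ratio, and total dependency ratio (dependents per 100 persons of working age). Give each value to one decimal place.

0–14: 2575 + 2024 + 2098 = 6697
15–64: 921 + 1164 + 930 + 1009 + 1263 + 1000 + 1323 + 1156 + 1102 + 1390 = 11258
65+: 400
Youth dependency ratio = 6697 / 11258 × 100 = 59.5
Old-age dependency ratio = 400 / 11258 × 100 = 3.6
Total dependency ratio = (6697 + 400) / 11258 × 100 = 7097 / 11258 × 100 = 63.0

Youth dependency ratio: 59.5
Old-age dependency ratio: 3.6
Total dependency ratio: 63.0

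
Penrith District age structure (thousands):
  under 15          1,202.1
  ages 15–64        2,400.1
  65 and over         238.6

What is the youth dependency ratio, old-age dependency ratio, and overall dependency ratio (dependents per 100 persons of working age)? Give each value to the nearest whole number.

Youth dependency ratio: 50
Old-age dependency ratio: 10
Total dependency ratio: 60

Youth dependency ratio = 1,202.1 / 2,400.1 × 100 = 50
Old-age dependency ratio = 238.6 / 2,400.1 × 100 = 10
Total dependency ratio = (1,202.1 + 238.6) / 2,400.1 × 100 = 1,440.7 / 2,400.1 × 100 = 60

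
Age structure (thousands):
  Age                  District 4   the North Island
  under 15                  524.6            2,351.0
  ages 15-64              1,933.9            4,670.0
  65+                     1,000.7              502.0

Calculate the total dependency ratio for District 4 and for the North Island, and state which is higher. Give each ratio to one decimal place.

District 4: (524.6 + 1,000.7) / 1,933.9 × 100 = 1,525.3 / 1,933.9 × 100 = 78.9
the North Island: (2,351.0 + 502.0) / 4,670.0 × 100 = 2,853.0 / 4,670.0 × 100 = 61.1

District 4: 78.9
the North Island: 61.1
Higher: District 4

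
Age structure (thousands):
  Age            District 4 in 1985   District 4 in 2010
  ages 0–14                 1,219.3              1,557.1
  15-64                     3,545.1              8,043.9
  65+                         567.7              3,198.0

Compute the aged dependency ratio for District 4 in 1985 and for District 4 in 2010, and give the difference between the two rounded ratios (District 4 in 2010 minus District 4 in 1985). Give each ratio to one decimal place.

District 4 in 1985: 567.7 / 3,545.1 × 100 = 16.0
District 4 in 2010: 3,198.0 / 8,043.9 × 100 = 39.8

District 4 in 1985: 16.0
District 4 in 2010: 39.8
Difference: +23.8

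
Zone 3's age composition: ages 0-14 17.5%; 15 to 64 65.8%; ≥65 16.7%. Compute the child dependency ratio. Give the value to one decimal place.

Youth dependency ratio: 26.6

Youth dependency ratio = 17.5 / 65.8 × 100 = 26.6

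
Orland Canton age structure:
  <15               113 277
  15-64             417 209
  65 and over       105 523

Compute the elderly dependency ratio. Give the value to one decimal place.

Old-age dependency ratio = 105 523 / 417 209 × 100 = 25.3

Old-age dependency ratio: 25.3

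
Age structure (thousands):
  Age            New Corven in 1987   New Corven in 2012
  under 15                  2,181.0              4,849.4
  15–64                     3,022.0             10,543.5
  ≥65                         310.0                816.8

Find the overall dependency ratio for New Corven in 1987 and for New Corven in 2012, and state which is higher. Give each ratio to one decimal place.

New Corven in 1987: 82.4
New Corven in 2012: 53.7
Higher: New Corven in 1987

New Corven in 1987: (2,181.0 + 310.0) / 3,022.0 × 100 = 2,491.0 / 3,022.0 × 100 = 82.4
New Corven in 2012: (4,849.4 + 816.8) / 10,543.5 × 100 = 5,666.2 / 10,543.5 × 100 = 53.7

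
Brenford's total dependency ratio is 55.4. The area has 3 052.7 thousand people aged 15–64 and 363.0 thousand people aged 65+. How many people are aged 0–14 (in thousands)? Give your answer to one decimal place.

Aged 0–14: 1 328.2

Total dependency ratio = (youth + elderly) / working-age × 100
55.4 = (Y + 363.0) / 3 052.7 × 100
⇒ 1 328.2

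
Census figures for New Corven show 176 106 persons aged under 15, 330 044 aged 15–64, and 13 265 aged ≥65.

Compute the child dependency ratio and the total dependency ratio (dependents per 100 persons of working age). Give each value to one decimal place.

Youth dependency ratio = 176 106 / 330 044 × 100 = 53.4
Total dependency ratio = (176 106 + 13 265) / 330 044 × 100 = 189 371 / 330 044 × 100 = 57.4

Youth dependency ratio: 53.4
Total dependency ratio: 57.4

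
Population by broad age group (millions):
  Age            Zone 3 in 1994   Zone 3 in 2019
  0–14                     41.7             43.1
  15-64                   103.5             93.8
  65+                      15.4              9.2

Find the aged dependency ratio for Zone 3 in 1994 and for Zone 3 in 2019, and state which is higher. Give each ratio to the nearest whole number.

Zone 3 in 1994: 15.4 / 103.5 × 100 = 15
Zone 3 in 2019: 9.2 / 93.8 × 100 = 10

Zone 3 in 1994: 15
Zone 3 in 2019: 10
Higher: Zone 3 in 1994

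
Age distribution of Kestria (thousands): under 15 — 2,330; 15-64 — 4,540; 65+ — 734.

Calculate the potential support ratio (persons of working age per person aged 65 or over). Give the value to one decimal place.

Potential support ratio = 4,540 / 734 = 6.2

Potential support ratio: 6.2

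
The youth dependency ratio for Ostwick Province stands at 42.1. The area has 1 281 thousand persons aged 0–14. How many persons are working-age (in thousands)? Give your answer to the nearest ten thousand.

Working-age: 3 040

Youth dependency ratio = youth / working-age × 100
42.1 = 1 281 / W × 100
⇒ 3 040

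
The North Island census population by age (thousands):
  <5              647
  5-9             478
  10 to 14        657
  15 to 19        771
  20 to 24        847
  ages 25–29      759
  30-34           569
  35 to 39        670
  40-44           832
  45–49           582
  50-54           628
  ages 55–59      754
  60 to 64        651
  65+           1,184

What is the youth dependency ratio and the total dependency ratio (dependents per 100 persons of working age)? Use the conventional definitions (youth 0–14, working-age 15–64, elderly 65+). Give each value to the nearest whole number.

0–14: 647 + 478 + 657 = 1,782
15–64: 771 + 847 + 759 + 569 + 670 + 832 + 582 + 628 + 754 + 651 = 7,063
65+: 1,184
Youth dependency ratio = 1,782 / 7,063 × 100 = 25
Total dependency ratio = (1,782 + 1,184) / 7,063 × 100 = 2,966 / 7,063 × 100 = 42

Youth dependency ratio: 25
Total dependency ratio: 42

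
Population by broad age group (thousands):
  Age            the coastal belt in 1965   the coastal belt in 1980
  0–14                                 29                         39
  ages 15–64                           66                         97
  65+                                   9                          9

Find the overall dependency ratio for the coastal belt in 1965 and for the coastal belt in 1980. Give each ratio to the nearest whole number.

the coastal belt in 1965: (29 + 9) / 66 × 100 = 38 / 66 × 100 = 58
the coastal belt in 1980: (39 + 9) / 97 × 100 = 48 / 97 × 100 = 49

the coastal belt in 1965: 58
the coastal belt in 1980: 49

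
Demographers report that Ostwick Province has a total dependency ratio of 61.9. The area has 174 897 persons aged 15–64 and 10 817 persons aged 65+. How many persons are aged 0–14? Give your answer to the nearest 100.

Total dependency ratio = (youth + elderly) / working-age × 100
61.9 = (Y + 10 817) / 174 897 × 100
⇒ 97 400

Aged 0–14: 97 400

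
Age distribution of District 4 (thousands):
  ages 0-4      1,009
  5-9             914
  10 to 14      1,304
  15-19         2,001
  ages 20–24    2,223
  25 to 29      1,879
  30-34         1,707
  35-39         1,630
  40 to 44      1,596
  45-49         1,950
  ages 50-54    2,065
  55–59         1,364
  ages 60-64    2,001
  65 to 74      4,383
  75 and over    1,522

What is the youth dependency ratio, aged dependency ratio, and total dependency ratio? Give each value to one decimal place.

Youth dependency ratio: 17.5
Old-age dependency ratio: 32.1
Total dependency ratio: 49.6

0–14: 1,009 + 914 + 1,304 = 3,227
15–64: 2,001 + 2,223 + 1,879 + 1,707 + 1,630 + 1,596 + 1,950 + 2,065 + 1,364 + 2,001 = 18,416
65+: 4,383 + 1,522 = 5,905
Youth dependency ratio = 3,227 / 18,416 × 100 = 17.5
Old-age dependency ratio = 5,905 / 18,416 × 100 = 32.1
Total dependency ratio = (3,227 + 5,905) / 18,416 × 100 = 9,132 / 18,416 × 100 = 49.6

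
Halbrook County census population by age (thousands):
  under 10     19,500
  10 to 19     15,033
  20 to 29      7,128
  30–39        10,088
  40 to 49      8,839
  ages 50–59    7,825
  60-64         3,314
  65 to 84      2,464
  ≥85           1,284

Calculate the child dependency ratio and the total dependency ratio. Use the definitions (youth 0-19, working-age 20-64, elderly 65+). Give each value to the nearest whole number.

0–19: 19,500 + 15,033 = 34,533
20–64: 7,128 + 10,088 + 8,839 + 7,825 + 3,314 = 37,194
65+: 2,464 + 1,284 = 3,748
Youth dependency ratio = 34,533 / 37,194 × 100 = 93
Total dependency ratio = (34,533 + 3,748) / 37,194 × 100 = 38,281 / 37,194 × 100 = 103

Youth dependency ratio: 93
Total dependency ratio: 103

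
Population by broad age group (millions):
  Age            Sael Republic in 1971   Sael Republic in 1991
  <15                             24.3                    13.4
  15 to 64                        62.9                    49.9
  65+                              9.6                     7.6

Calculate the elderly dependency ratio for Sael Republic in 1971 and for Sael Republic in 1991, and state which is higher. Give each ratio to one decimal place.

Sael Republic in 1971: 15.3
Sael Republic in 1991: 15.2
Higher: Sael Republic in 1971

Sael Republic in 1971: 9.6 / 62.9 × 100 = 15.3
Sael Republic in 1991: 7.6 / 49.9 × 100 = 15.2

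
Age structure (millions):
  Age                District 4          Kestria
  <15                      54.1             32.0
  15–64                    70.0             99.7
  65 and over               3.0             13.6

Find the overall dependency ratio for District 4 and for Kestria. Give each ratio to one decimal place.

District 4: (54.1 + 3.0) / 70.0 × 100 = 57.1 / 70.0 × 100 = 81.6
Kestria: (32.0 + 13.6) / 99.7 × 100 = 45.6 / 99.7 × 100 = 45.7

District 4: 81.6
Kestria: 45.7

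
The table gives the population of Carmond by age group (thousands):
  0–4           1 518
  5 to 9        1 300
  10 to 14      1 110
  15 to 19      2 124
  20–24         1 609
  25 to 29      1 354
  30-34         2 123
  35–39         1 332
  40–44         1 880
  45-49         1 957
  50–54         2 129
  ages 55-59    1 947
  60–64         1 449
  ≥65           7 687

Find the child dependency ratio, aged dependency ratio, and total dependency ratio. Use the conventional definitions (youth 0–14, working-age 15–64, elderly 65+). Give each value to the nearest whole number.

Youth dependency ratio: 22
Old-age dependency ratio: 43
Total dependency ratio: 65

0–14: 1 518 + 1 300 + 1 110 = 3 928
15–64: 2 124 + 1 609 + 1 354 + 2 123 + 1 332 + 1 880 + 1 957 + 2 129 + 1 947 + 1 449 = 17 904
65+: 7 687
Youth dependency ratio = 3 928 / 17 904 × 100 = 22
Old-age dependency ratio = 7 687 / 17 904 × 100 = 43
Total dependency ratio = (3 928 + 7 687) / 17 904 × 100 = 11 615 / 17 904 × 100 = 65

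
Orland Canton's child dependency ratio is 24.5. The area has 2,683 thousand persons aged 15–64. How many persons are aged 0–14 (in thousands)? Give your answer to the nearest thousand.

Youth dependency ratio = youth / working-age × 100
24.5 = Y / 2,683 × 100
⇒ 657

Aged 0–14: 657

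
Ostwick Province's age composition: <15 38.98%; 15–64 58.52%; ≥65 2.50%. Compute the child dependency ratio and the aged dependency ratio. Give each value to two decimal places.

Youth dependency ratio = 38.98 / 58.52 × 100 = 66.61
Old-age dependency ratio = 2.50 / 58.52 × 100 = 4.27

Youth dependency ratio: 66.61
Old-age dependency ratio: 4.27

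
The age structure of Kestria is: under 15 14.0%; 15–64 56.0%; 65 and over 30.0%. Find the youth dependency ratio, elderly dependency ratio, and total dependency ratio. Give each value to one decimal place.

Youth dependency ratio = 14.0 / 56.0 × 100 = 25.0
Old-age dependency ratio = 30.0 / 56.0 × 100 = 53.6
Total dependency ratio = (14.0 + 30.0) / 56.0 × 100 = 44.0 / 56.0 × 100 = 78.6

Youth dependency ratio: 25.0
Old-age dependency ratio: 53.6
Total dependency ratio: 78.6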